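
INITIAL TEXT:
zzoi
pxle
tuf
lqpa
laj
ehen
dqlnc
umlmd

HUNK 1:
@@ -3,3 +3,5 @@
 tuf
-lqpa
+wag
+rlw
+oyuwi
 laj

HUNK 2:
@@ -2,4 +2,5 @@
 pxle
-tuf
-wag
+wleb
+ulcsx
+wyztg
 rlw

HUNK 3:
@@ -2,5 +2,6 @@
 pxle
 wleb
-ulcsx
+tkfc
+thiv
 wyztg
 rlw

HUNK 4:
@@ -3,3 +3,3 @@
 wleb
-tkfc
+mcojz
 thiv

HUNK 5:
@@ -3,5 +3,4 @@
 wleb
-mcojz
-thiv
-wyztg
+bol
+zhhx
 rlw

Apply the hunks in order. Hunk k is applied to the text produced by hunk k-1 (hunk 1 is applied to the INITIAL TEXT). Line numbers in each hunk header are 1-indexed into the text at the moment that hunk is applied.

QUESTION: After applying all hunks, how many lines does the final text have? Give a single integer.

Answer: 11

Derivation:
Hunk 1: at line 3 remove [lqpa] add [wag,rlw,oyuwi] -> 10 lines: zzoi pxle tuf wag rlw oyuwi laj ehen dqlnc umlmd
Hunk 2: at line 2 remove [tuf,wag] add [wleb,ulcsx,wyztg] -> 11 lines: zzoi pxle wleb ulcsx wyztg rlw oyuwi laj ehen dqlnc umlmd
Hunk 3: at line 2 remove [ulcsx] add [tkfc,thiv] -> 12 lines: zzoi pxle wleb tkfc thiv wyztg rlw oyuwi laj ehen dqlnc umlmd
Hunk 4: at line 3 remove [tkfc] add [mcojz] -> 12 lines: zzoi pxle wleb mcojz thiv wyztg rlw oyuwi laj ehen dqlnc umlmd
Hunk 5: at line 3 remove [mcojz,thiv,wyztg] add [bol,zhhx] -> 11 lines: zzoi pxle wleb bol zhhx rlw oyuwi laj ehen dqlnc umlmd
Final line count: 11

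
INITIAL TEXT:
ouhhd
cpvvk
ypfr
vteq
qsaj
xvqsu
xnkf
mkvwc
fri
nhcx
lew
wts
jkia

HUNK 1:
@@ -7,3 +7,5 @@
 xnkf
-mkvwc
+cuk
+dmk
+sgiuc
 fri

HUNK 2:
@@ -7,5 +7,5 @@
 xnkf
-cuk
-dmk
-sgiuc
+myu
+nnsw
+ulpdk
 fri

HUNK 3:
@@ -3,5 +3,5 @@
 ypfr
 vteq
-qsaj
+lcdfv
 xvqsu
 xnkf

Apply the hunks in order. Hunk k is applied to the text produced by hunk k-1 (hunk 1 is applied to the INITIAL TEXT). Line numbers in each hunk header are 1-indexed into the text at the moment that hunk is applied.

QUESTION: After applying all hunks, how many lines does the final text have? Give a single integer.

Answer: 15

Derivation:
Hunk 1: at line 7 remove [mkvwc] add [cuk,dmk,sgiuc] -> 15 lines: ouhhd cpvvk ypfr vteq qsaj xvqsu xnkf cuk dmk sgiuc fri nhcx lew wts jkia
Hunk 2: at line 7 remove [cuk,dmk,sgiuc] add [myu,nnsw,ulpdk] -> 15 lines: ouhhd cpvvk ypfr vteq qsaj xvqsu xnkf myu nnsw ulpdk fri nhcx lew wts jkia
Hunk 3: at line 3 remove [qsaj] add [lcdfv] -> 15 lines: ouhhd cpvvk ypfr vteq lcdfv xvqsu xnkf myu nnsw ulpdk fri nhcx lew wts jkia
Final line count: 15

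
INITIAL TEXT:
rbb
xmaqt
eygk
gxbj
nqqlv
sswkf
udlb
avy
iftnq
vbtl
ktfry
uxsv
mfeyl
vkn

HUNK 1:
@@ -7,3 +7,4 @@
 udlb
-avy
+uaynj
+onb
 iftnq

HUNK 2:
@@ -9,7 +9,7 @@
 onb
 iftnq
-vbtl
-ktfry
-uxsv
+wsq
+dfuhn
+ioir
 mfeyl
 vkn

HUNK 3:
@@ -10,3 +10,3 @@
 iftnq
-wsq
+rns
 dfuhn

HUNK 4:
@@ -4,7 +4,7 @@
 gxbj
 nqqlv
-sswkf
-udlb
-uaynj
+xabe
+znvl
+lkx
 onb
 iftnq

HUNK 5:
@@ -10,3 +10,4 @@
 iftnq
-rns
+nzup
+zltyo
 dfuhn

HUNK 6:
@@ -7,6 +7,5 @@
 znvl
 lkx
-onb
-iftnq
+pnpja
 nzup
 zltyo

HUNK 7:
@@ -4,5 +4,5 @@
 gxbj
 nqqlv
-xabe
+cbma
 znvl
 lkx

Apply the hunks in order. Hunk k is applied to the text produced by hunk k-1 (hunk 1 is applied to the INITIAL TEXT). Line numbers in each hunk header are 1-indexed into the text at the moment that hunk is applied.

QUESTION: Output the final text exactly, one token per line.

Hunk 1: at line 7 remove [avy] add [uaynj,onb] -> 15 lines: rbb xmaqt eygk gxbj nqqlv sswkf udlb uaynj onb iftnq vbtl ktfry uxsv mfeyl vkn
Hunk 2: at line 9 remove [vbtl,ktfry,uxsv] add [wsq,dfuhn,ioir] -> 15 lines: rbb xmaqt eygk gxbj nqqlv sswkf udlb uaynj onb iftnq wsq dfuhn ioir mfeyl vkn
Hunk 3: at line 10 remove [wsq] add [rns] -> 15 lines: rbb xmaqt eygk gxbj nqqlv sswkf udlb uaynj onb iftnq rns dfuhn ioir mfeyl vkn
Hunk 4: at line 4 remove [sswkf,udlb,uaynj] add [xabe,znvl,lkx] -> 15 lines: rbb xmaqt eygk gxbj nqqlv xabe znvl lkx onb iftnq rns dfuhn ioir mfeyl vkn
Hunk 5: at line 10 remove [rns] add [nzup,zltyo] -> 16 lines: rbb xmaqt eygk gxbj nqqlv xabe znvl lkx onb iftnq nzup zltyo dfuhn ioir mfeyl vkn
Hunk 6: at line 7 remove [onb,iftnq] add [pnpja] -> 15 lines: rbb xmaqt eygk gxbj nqqlv xabe znvl lkx pnpja nzup zltyo dfuhn ioir mfeyl vkn
Hunk 7: at line 4 remove [xabe] add [cbma] -> 15 lines: rbb xmaqt eygk gxbj nqqlv cbma znvl lkx pnpja nzup zltyo dfuhn ioir mfeyl vkn

Answer: rbb
xmaqt
eygk
gxbj
nqqlv
cbma
znvl
lkx
pnpja
nzup
zltyo
dfuhn
ioir
mfeyl
vkn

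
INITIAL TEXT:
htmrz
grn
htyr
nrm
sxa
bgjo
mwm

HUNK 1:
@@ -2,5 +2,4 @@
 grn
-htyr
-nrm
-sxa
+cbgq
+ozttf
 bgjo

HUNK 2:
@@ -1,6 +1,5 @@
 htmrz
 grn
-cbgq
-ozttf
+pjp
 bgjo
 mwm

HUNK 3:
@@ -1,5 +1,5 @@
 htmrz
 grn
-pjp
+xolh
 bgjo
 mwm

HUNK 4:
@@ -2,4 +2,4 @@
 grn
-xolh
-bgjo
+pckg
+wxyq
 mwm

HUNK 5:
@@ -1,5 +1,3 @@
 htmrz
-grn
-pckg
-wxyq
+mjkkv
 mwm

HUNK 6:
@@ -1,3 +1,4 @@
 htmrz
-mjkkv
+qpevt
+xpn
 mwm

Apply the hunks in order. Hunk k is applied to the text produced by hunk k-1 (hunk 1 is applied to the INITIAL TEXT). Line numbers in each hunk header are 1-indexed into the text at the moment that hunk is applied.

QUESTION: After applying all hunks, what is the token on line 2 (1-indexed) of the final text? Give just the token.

Answer: qpevt

Derivation:
Hunk 1: at line 2 remove [htyr,nrm,sxa] add [cbgq,ozttf] -> 6 lines: htmrz grn cbgq ozttf bgjo mwm
Hunk 2: at line 1 remove [cbgq,ozttf] add [pjp] -> 5 lines: htmrz grn pjp bgjo mwm
Hunk 3: at line 1 remove [pjp] add [xolh] -> 5 lines: htmrz grn xolh bgjo mwm
Hunk 4: at line 2 remove [xolh,bgjo] add [pckg,wxyq] -> 5 lines: htmrz grn pckg wxyq mwm
Hunk 5: at line 1 remove [grn,pckg,wxyq] add [mjkkv] -> 3 lines: htmrz mjkkv mwm
Hunk 6: at line 1 remove [mjkkv] add [qpevt,xpn] -> 4 lines: htmrz qpevt xpn mwm
Final line 2: qpevt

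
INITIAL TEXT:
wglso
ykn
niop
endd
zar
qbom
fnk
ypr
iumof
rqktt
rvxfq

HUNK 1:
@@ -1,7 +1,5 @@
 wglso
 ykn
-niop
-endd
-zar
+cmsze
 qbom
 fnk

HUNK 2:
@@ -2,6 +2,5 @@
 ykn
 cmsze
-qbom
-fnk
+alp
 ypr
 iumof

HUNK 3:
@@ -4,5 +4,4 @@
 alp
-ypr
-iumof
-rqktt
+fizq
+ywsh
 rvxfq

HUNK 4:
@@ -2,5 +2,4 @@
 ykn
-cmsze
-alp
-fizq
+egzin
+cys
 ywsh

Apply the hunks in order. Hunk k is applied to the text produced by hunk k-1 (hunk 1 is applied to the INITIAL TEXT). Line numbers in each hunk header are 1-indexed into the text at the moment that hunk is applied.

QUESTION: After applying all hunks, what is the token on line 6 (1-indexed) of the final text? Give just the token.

Answer: rvxfq

Derivation:
Hunk 1: at line 1 remove [niop,endd,zar] add [cmsze] -> 9 lines: wglso ykn cmsze qbom fnk ypr iumof rqktt rvxfq
Hunk 2: at line 2 remove [qbom,fnk] add [alp] -> 8 lines: wglso ykn cmsze alp ypr iumof rqktt rvxfq
Hunk 3: at line 4 remove [ypr,iumof,rqktt] add [fizq,ywsh] -> 7 lines: wglso ykn cmsze alp fizq ywsh rvxfq
Hunk 4: at line 2 remove [cmsze,alp,fizq] add [egzin,cys] -> 6 lines: wglso ykn egzin cys ywsh rvxfq
Final line 6: rvxfq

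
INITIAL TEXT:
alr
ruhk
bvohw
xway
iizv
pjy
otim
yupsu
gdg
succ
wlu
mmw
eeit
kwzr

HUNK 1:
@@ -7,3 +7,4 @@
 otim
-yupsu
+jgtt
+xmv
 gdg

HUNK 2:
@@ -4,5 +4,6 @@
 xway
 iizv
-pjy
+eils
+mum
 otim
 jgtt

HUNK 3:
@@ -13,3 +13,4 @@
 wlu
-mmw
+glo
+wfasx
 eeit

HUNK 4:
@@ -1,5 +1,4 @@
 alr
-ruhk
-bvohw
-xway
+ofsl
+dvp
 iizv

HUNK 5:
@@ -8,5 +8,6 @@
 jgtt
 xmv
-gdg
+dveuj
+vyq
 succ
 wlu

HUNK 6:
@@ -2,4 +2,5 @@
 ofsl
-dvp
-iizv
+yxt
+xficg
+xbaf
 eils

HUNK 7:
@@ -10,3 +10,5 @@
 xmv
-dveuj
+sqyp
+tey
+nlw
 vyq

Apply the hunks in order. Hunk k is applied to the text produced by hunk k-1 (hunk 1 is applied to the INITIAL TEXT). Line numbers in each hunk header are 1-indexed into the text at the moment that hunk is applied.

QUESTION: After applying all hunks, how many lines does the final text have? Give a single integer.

Answer: 20

Derivation:
Hunk 1: at line 7 remove [yupsu] add [jgtt,xmv] -> 15 lines: alr ruhk bvohw xway iizv pjy otim jgtt xmv gdg succ wlu mmw eeit kwzr
Hunk 2: at line 4 remove [pjy] add [eils,mum] -> 16 lines: alr ruhk bvohw xway iizv eils mum otim jgtt xmv gdg succ wlu mmw eeit kwzr
Hunk 3: at line 13 remove [mmw] add [glo,wfasx] -> 17 lines: alr ruhk bvohw xway iizv eils mum otim jgtt xmv gdg succ wlu glo wfasx eeit kwzr
Hunk 4: at line 1 remove [ruhk,bvohw,xway] add [ofsl,dvp] -> 16 lines: alr ofsl dvp iizv eils mum otim jgtt xmv gdg succ wlu glo wfasx eeit kwzr
Hunk 5: at line 8 remove [gdg] add [dveuj,vyq] -> 17 lines: alr ofsl dvp iizv eils mum otim jgtt xmv dveuj vyq succ wlu glo wfasx eeit kwzr
Hunk 6: at line 2 remove [dvp,iizv] add [yxt,xficg,xbaf] -> 18 lines: alr ofsl yxt xficg xbaf eils mum otim jgtt xmv dveuj vyq succ wlu glo wfasx eeit kwzr
Hunk 7: at line 10 remove [dveuj] add [sqyp,tey,nlw] -> 20 lines: alr ofsl yxt xficg xbaf eils mum otim jgtt xmv sqyp tey nlw vyq succ wlu glo wfasx eeit kwzr
Final line count: 20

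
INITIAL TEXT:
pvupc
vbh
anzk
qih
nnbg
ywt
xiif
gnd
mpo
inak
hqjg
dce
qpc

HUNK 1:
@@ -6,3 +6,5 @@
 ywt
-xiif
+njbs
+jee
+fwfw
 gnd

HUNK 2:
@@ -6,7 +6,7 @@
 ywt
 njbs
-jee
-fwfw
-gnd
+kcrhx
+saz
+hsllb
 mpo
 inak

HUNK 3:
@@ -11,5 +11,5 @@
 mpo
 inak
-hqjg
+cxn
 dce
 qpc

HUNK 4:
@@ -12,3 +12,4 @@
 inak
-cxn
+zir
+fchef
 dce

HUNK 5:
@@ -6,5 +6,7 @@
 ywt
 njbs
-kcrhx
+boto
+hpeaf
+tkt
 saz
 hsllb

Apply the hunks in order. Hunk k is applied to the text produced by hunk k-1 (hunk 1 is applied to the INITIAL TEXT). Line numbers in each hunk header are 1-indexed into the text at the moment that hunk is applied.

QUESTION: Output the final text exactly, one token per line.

Answer: pvupc
vbh
anzk
qih
nnbg
ywt
njbs
boto
hpeaf
tkt
saz
hsllb
mpo
inak
zir
fchef
dce
qpc

Derivation:
Hunk 1: at line 6 remove [xiif] add [njbs,jee,fwfw] -> 15 lines: pvupc vbh anzk qih nnbg ywt njbs jee fwfw gnd mpo inak hqjg dce qpc
Hunk 2: at line 6 remove [jee,fwfw,gnd] add [kcrhx,saz,hsllb] -> 15 lines: pvupc vbh anzk qih nnbg ywt njbs kcrhx saz hsllb mpo inak hqjg dce qpc
Hunk 3: at line 11 remove [hqjg] add [cxn] -> 15 lines: pvupc vbh anzk qih nnbg ywt njbs kcrhx saz hsllb mpo inak cxn dce qpc
Hunk 4: at line 12 remove [cxn] add [zir,fchef] -> 16 lines: pvupc vbh anzk qih nnbg ywt njbs kcrhx saz hsllb mpo inak zir fchef dce qpc
Hunk 5: at line 6 remove [kcrhx] add [boto,hpeaf,tkt] -> 18 lines: pvupc vbh anzk qih nnbg ywt njbs boto hpeaf tkt saz hsllb mpo inak zir fchef dce qpc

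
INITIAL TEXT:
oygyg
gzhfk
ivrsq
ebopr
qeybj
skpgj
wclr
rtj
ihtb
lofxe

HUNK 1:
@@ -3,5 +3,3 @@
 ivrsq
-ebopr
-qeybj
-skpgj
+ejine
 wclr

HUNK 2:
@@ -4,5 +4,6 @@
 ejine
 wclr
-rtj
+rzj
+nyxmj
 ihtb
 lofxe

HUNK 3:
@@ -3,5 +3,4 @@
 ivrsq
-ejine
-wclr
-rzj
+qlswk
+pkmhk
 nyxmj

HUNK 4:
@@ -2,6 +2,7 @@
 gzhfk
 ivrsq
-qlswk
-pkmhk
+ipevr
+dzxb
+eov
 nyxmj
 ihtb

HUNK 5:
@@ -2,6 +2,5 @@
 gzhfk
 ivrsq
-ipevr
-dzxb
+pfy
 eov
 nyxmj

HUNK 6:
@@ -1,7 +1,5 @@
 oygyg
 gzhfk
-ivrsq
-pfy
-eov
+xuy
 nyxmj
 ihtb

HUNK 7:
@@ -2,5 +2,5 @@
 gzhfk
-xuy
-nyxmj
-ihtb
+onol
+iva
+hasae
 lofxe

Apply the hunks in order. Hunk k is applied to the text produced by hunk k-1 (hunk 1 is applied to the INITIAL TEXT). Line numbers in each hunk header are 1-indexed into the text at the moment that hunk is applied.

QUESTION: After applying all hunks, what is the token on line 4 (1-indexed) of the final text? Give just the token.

Answer: iva

Derivation:
Hunk 1: at line 3 remove [ebopr,qeybj,skpgj] add [ejine] -> 8 lines: oygyg gzhfk ivrsq ejine wclr rtj ihtb lofxe
Hunk 2: at line 4 remove [rtj] add [rzj,nyxmj] -> 9 lines: oygyg gzhfk ivrsq ejine wclr rzj nyxmj ihtb lofxe
Hunk 3: at line 3 remove [ejine,wclr,rzj] add [qlswk,pkmhk] -> 8 lines: oygyg gzhfk ivrsq qlswk pkmhk nyxmj ihtb lofxe
Hunk 4: at line 2 remove [qlswk,pkmhk] add [ipevr,dzxb,eov] -> 9 lines: oygyg gzhfk ivrsq ipevr dzxb eov nyxmj ihtb lofxe
Hunk 5: at line 2 remove [ipevr,dzxb] add [pfy] -> 8 lines: oygyg gzhfk ivrsq pfy eov nyxmj ihtb lofxe
Hunk 6: at line 1 remove [ivrsq,pfy,eov] add [xuy] -> 6 lines: oygyg gzhfk xuy nyxmj ihtb lofxe
Hunk 7: at line 2 remove [xuy,nyxmj,ihtb] add [onol,iva,hasae] -> 6 lines: oygyg gzhfk onol iva hasae lofxe
Final line 4: iva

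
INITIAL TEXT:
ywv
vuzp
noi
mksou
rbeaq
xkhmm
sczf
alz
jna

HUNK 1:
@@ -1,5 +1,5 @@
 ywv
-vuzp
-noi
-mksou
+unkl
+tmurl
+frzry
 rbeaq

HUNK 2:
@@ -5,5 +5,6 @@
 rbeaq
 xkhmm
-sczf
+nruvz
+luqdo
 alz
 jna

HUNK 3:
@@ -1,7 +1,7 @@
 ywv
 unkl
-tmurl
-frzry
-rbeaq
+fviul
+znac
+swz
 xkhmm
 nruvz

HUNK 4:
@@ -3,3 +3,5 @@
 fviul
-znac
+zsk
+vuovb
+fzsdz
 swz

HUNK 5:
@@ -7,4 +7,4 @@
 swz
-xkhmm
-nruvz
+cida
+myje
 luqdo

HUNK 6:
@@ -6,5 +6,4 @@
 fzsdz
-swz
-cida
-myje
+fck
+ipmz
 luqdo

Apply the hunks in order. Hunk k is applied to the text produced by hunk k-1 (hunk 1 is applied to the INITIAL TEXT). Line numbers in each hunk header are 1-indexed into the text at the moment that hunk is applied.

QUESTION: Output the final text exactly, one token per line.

Answer: ywv
unkl
fviul
zsk
vuovb
fzsdz
fck
ipmz
luqdo
alz
jna

Derivation:
Hunk 1: at line 1 remove [vuzp,noi,mksou] add [unkl,tmurl,frzry] -> 9 lines: ywv unkl tmurl frzry rbeaq xkhmm sczf alz jna
Hunk 2: at line 5 remove [sczf] add [nruvz,luqdo] -> 10 lines: ywv unkl tmurl frzry rbeaq xkhmm nruvz luqdo alz jna
Hunk 3: at line 1 remove [tmurl,frzry,rbeaq] add [fviul,znac,swz] -> 10 lines: ywv unkl fviul znac swz xkhmm nruvz luqdo alz jna
Hunk 4: at line 3 remove [znac] add [zsk,vuovb,fzsdz] -> 12 lines: ywv unkl fviul zsk vuovb fzsdz swz xkhmm nruvz luqdo alz jna
Hunk 5: at line 7 remove [xkhmm,nruvz] add [cida,myje] -> 12 lines: ywv unkl fviul zsk vuovb fzsdz swz cida myje luqdo alz jna
Hunk 6: at line 6 remove [swz,cida,myje] add [fck,ipmz] -> 11 lines: ywv unkl fviul zsk vuovb fzsdz fck ipmz luqdo alz jna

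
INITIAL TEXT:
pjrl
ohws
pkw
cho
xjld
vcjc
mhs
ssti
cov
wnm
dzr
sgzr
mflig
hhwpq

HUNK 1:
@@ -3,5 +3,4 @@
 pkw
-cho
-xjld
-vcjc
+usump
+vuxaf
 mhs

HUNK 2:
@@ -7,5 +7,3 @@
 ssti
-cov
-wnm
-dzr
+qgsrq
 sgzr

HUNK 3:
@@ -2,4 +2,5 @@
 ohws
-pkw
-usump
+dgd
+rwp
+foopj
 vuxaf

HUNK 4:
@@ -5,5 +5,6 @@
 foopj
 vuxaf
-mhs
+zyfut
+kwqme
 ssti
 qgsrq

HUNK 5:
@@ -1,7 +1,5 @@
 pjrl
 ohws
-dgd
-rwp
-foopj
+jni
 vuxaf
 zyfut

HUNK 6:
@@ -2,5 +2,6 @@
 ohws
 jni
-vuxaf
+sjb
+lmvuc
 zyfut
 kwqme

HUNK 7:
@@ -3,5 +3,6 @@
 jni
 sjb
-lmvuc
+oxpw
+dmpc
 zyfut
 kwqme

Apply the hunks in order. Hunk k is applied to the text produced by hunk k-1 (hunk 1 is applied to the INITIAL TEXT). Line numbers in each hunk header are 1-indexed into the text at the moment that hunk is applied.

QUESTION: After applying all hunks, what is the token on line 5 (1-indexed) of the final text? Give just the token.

Hunk 1: at line 3 remove [cho,xjld,vcjc] add [usump,vuxaf] -> 13 lines: pjrl ohws pkw usump vuxaf mhs ssti cov wnm dzr sgzr mflig hhwpq
Hunk 2: at line 7 remove [cov,wnm,dzr] add [qgsrq] -> 11 lines: pjrl ohws pkw usump vuxaf mhs ssti qgsrq sgzr mflig hhwpq
Hunk 3: at line 2 remove [pkw,usump] add [dgd,rwp,foopj] -> 12 lines: pjrl ohws dgd rwp foopj vuxaf mhs ssti qgsrq sgzr mflig hhwpq
Hunk 4: at line 5 remove [mhs] add [zyfut,kwqme] -> 13 lines: pjrl ohws dgd rwp foopj vuxaf zyfut kwqme ssti qgsrq sgzr mflig hhwpq
Hunk 5: at line 1 remove [dgd,rwp,foopj] add [jni] -> 11 lines: pjrl ohws jni vuxaf zyfut kwqme ssti qgsrq sgzr mflig hhwpq
Hunk 6: at line 2 remove [vuxaf] add [sjb,lmvuc] -> 12 lines: pjrl ohws jni sjb lmvuc zyfut kwqme ssti qgsrq sgzr mflig hhwpq
Hunk 7: at line 3 remove [lmvuc] add [oxpw,dmpc] -> 13 lines: pjrl ohws jni sjb oxpw dmpc zyfut kwqme ssti qgsrq sgzr mflig hhwpq
Final line 5: oxpw

Answer: oxpw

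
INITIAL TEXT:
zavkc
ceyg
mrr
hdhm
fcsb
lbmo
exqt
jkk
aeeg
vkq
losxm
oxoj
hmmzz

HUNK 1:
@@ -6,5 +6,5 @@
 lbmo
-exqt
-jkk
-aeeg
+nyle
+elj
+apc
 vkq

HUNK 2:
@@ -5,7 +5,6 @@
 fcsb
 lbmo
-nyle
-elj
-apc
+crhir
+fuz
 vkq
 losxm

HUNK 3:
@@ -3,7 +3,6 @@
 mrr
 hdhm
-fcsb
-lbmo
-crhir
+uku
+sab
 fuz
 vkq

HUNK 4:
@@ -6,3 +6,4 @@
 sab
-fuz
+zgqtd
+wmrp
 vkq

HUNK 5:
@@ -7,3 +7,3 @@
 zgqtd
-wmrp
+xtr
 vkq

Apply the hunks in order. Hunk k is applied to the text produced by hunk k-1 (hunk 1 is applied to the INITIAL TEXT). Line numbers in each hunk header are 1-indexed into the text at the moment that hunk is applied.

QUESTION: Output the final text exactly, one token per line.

Hunk 1: at line 6 remove [exqt,jkk,aeeg] add [nyle,elj,apc] -> 13 lines: zavkc ceyg mrr hdhm fcsb lbmo nyle elj apc vkq losxm oxoj hmmzz
Hunk 2: at line 5 remove [nyle,elj,apc] add [crhir,fuz] -> 12 lines: zavkc ceyg mrr hdhm fcsb lbmo crhir fuz vkq losxm oxoj hmmzz
Hunk 3: at line 3 remove [fcsb,lbmo,crhir] add [uku,sab] -> 11 lines: zavkc ceyg mrr hdhm uku sab fuz vkq losxm oxoj hmmzz
Hunk 4: at line 6 remove [fuz] add [zgqtd,wmrp] -> 12 lines: zavkc ceyg mrr hdhm uku sab zgqtd wmrp vkq losxm oxoj hmmzz
Hunk 5: at line 7 remove [wmrp] add [xtr] -> 12 lines: zavkc ceyg mrr hdhm uku sab zgqtd xtr vkq losxm oxoj hmmzz

Answer: zavkc
ceyg
mrr
hdhm
uku
sab
zgqtd
xtr
vkq
losxm
oxoj
hmmzz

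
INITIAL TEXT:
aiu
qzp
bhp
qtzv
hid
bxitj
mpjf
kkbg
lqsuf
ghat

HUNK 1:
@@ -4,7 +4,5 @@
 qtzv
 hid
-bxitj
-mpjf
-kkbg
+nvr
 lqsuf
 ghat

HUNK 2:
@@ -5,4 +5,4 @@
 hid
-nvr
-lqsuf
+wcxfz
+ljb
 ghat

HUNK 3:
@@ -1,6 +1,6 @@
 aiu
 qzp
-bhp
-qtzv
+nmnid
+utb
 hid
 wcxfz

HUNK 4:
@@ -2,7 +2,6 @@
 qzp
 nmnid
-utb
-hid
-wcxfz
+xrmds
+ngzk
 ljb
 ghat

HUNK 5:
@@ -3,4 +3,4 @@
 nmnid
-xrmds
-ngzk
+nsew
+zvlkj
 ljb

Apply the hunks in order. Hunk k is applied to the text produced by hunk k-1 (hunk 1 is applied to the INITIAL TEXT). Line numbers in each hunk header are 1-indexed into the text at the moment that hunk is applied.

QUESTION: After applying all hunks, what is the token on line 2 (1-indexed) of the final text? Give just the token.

Answer: qzp

Derivation:
Hunk 1: at line 4 remove [bxitj,mpjf,kkbg] add [nvr] -> 8 lines: aiu qzp bhp qtzv hid nvr lqsuf ghat
Hunk 2: at line 5 remove [nvr,lqsuf] add [wcxfz,ljb] -> 8 lines: aiu qzp bhp qtzv hid wcxfz ljb ghat
Hunk 3: at line 1 remove [bhp,qtzv] add [nmnid,utb] -> 8 lines: aiu qzp nmnid utb hid wcxfz ljb ghat
Hunk 4: at line 2 remove [utb,hid,wcxfz] add [xrmds,ngzk] -> 7 lines: aiu qzp nmnid xrmds ngzk ljb ghat
Hunk 5: at line 3 remove [xrmds,ngzk] add [nsew,zvlkj] -> 7 lines: aiu qzp nmnid nsew zvlkj ljb ghat
Final line 2: qzp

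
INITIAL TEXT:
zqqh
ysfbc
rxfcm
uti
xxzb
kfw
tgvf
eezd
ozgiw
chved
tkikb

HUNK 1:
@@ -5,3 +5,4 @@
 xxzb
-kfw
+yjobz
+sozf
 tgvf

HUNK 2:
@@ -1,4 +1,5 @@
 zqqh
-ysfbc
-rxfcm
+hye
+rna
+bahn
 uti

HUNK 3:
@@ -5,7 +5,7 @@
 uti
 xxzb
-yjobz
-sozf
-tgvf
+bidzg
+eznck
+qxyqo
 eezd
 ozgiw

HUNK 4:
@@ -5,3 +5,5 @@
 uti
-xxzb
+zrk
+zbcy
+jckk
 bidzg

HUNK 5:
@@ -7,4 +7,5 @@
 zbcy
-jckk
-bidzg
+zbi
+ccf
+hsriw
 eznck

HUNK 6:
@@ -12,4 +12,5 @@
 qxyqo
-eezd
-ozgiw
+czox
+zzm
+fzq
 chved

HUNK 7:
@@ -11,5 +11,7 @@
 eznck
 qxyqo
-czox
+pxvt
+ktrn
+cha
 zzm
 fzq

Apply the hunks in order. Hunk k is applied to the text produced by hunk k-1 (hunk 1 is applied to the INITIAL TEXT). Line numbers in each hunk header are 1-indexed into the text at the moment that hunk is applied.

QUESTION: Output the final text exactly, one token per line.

Answer: zqqh
hye
rna
bahn
uti
zrk
zbcy
zbi
ccf
hsriw
eznck
qxyqo
pxvt
ktrn
cha
zzm
fzq
chved
tkikb

Derivation:
Hunk 1: at line 5 remove [kfw] add [yjobz,sozf] -> 12 lines: zqqh ysfbc rxfcm uti xxzb yjobz sozf tgvf eezd ozgiw chved tkikb
Hunk 2: at line 1 remove [ysfbc,rxfcm] add [hye,rna,bahn] -> 13 lines: zqqh hye rna bahn uti xxzb yjobz sozf tgvf eezd ozgiw chved tkikb
Hunk 3: at line 5 remove [yjobz,sozf,tgvf] add [bidzg,eznck,qxyqo] -> 13 lines: zqqh hye rna bahn uti xxzb bidzg eznck qxyqo eezd ozgiw chved tkikb
Hunk 4: at line 5 remove [xxzb] add [zrk,zbcy,jckk] -> 15 lines: zqqh hye rna bahn uti zrk zbcy jckk bidzg eznck qxyqo eezd ozgiw chved tkikb
Hunk 5: at line 7 remove [jckk,bidzg] add [zbi,ccf,hsriw] -> 16 lines: zqqh hye rna bahn uti zrk zbcy zbi ccf hsriw eznck qxyqo eezd ozgiw chved tkikb
Hunk 6: at line 12 remove [eezd,ozgiw] add [czox,zzm,fzq] -> 17 lines: zqqh hye rna bahn uti zrk zbcy zbi ccf hsriw eznck qxyqo czox zzm fzq chved tkikb
Hunk 7: at line 11 remove [czox] add [pxvt,ktrn,cha] -> 19 lines: zqqh hye rna bahn uti zrk zbcy zbi ccf hsriw eznck qxyqo pxvt ktrn cha zzm fzq chved tkikb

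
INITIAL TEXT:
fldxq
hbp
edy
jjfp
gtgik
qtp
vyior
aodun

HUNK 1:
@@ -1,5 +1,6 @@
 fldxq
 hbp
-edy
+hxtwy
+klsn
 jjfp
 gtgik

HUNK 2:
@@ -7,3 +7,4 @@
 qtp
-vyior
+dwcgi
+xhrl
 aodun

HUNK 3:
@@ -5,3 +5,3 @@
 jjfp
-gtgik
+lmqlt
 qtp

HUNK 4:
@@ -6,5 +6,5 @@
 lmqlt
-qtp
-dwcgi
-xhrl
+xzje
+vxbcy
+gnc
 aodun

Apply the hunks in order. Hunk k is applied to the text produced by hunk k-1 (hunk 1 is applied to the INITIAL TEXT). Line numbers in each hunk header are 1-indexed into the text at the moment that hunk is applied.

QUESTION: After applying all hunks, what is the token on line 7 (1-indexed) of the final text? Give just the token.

Hunk 1: at line 1 remove [edy] add [hxtwy,klsn] -> 9 lines: fldxq hbp hxtwy klsn jjfp gtgik qtp vyior aodun
Hunk 2: at line 7 remove [vyior] add [dwcgi,xhrl] -> 10 lines: fldxq hbp hxtwy klsn jjfp gtgik qtp dwcgi xhrl aodun
Hunk 3: at line 5 remove [gtgik] add [lmqlt] -> 10 lines: fldxq hbp hxtwy klsn jjfp lmqlt qtp dwcgi xhrl aodun
Hunk 4: at line 6 remove [qtp,dwcgi,xhrl] add [xzje,vxbcy,gnc] -> 10 lines: fldxq hbp hxtwy klsn jjfp lmqlt xzje vxbcy gnc aodun
Final line 7: xzje

Answer: xzje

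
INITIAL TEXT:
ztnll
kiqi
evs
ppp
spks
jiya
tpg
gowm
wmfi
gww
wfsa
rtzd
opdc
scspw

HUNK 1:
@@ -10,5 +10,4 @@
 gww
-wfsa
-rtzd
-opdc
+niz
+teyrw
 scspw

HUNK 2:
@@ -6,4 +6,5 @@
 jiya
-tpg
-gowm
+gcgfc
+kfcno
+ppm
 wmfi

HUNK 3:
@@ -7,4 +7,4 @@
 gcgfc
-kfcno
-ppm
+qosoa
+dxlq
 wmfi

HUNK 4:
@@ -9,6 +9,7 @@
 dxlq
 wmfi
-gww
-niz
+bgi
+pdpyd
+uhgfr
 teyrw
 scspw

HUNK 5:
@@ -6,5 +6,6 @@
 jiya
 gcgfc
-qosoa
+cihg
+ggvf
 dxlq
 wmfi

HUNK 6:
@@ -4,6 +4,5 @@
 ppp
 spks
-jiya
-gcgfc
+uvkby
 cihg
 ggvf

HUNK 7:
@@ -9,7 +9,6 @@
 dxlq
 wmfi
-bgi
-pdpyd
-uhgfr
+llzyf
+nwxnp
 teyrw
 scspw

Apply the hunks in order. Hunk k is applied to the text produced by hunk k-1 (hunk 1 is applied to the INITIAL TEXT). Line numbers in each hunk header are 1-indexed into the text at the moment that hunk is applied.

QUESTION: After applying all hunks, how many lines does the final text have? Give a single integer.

Hunk 1: at line 10 remove [wfsa,rtzd,opdc] add [niz,teyrw] -> 13 lines: ztnll kiqi evs ppp spks jiya tpg gowm wmfi gww niz teyrw scspw
Hunk 2: at line 6 remove [tpg,gowm] add [gcgfc,kfcno,ppm] -> 14 lines: ztnll kiqi evs ppp spks jiya gcgfc kfcno ppm wmfi gww niz teyrw scspw
Hunk 3: at line 7 remove [kfcno,ppm] add [qosoa,dxlq] -> 14 lines: ztnll kiqi evs ppp spks jiya gcgfc qosoa dxlq wmfi gww niz teyrw scspw
Hunk 4: at line 9 remove [gww,niz] add [bgi,pdpyd,uhgfr] -> 15 lines: ztnll kiqi evs ppp spks jiya gcgfc qosoa dxlq wmfi bgi pdpyd uhgfr teyrw scspw
Hunk 5: at line 6 remove [qosoa] add [cihg,ggvf] -> 16 lines: ztnll kiqi evs ppp spks jiya gcgfc cihg ggvf dxlq wmfi bgi pdpyd uhgfr teyrw scspw
Hunk 6: at line 4 remove [jiya,gcgfc] add [uvkby] -> 15 lines: ztnll kiqi evs ppp spks uvkby cihg ggvf dxlq wmfi bgi pdpyd uhgfr teyrw scspw
Hunk 7: at line 9 remove [bgi,pdpyd,uhgfr] add [llzyf,nwxnp] -> 14 lines: ztnll kiqi evs ppp spks uvkby cihg ggvf dxlq wmfi llzyf nwxnp teyrw scspw
Final line count: 14

Answer: 14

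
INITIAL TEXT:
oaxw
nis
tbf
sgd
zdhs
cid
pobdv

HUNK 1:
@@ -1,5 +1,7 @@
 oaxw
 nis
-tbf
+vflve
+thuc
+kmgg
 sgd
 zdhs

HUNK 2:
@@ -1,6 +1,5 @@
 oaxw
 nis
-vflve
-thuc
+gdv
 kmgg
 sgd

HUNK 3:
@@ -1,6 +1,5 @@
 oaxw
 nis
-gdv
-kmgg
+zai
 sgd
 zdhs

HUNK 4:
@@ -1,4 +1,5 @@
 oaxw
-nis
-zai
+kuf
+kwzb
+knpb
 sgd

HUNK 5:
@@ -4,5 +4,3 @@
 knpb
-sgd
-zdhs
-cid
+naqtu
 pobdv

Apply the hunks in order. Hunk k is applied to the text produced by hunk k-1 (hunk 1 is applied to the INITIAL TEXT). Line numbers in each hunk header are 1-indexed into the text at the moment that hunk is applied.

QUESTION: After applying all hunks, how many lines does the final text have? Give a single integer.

Hunk 1: at line 1 remove [tbf] add [vflve,thuc,kmgg] -> 9 lines: oaxw nis vflve thuc kmgg sgd zdhs cid pobdv
Hunk 2: at line 1 remove [vflve,thuc] add [gdv] -> 8 lines: oaxw nis gdv kmgg sgd zdhs cid pobdv
Hunk 3: at line 1 remove [gdv,kmgg] add [zai] -> 7 lines: oaxw nis zai sgd zdhs cid pobdv
Hunk 4: at line 1 remove [nis,zai] add [kuf,kwzb,knpb] -> 8 lines: oaxw kuf kwzb knpb sgd zdhs cid pobdv
Hunk 5: at line 4 remove [sgd,zdhs,cid] add [naqtu] -> 6 lines: oaxw kuf kwzb knpb naqtu pobdv
Final line count: 6

Answer: 6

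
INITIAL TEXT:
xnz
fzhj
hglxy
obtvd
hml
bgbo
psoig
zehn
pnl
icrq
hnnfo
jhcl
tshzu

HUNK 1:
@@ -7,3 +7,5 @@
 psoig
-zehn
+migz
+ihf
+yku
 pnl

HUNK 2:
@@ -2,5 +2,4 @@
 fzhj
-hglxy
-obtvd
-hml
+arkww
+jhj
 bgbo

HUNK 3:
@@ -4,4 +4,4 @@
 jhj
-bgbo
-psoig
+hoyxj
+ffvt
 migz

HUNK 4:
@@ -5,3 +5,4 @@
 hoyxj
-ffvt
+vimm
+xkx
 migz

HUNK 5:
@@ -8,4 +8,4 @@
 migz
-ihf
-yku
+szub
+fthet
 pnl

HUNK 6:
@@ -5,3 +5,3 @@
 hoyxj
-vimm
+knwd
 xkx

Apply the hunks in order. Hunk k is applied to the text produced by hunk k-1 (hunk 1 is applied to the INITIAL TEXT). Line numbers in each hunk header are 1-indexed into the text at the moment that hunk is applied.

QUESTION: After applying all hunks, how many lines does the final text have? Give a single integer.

Hunk 1: at line 7 remove [zehn] add [migz,ihf,yku] -> 15 lines: xnz fzhj hglxy obtvd hml bgbo psoig migz ihf yku pnl icrq hnnfo jhcl tshzu
Hunk 2: at line 2 remove [hglxy,obtvd,hml] add [arkww,jhj] -> 14 lines: xnz fzhj arkww jhj bgbo psoig migz ihf yku pnl icrq hnnfo jhcl tshzu
Hunk 3: at line 4 remove [bgbo,psoig] add [hoyxj,ffvt] -> 14 lines: xnz fzhj arkww jhj hoyxj ffvt migz ihf yku pnl icrq hnnfo jhcl tshzu
Hunk 4: at line 5 remove [ffvt] add [vimm,xkx] -> 15 lines: xnz fzhj arkww jhj hoyxj vimm xkx migz ihf yku pnl icrq hnnfo jhcl tshzu
Hunk 5: at line 8 remove [ihf,yku] add [szub,fthet] -> 15 lines: xnz fzhj arkww jhj hoyxj vimm xkx migz szub fthet pnl icrq hnnfo jhcl tshzu
Hunk 6: at line 5 remove [vimm] add [knwd] -> 15 lines: xnz fzhj arkww jhj hoyxj knwd xkx migz szub fthet pnl icrq hnnfo jhcl tshzu
Final line count: 15

Answer: 15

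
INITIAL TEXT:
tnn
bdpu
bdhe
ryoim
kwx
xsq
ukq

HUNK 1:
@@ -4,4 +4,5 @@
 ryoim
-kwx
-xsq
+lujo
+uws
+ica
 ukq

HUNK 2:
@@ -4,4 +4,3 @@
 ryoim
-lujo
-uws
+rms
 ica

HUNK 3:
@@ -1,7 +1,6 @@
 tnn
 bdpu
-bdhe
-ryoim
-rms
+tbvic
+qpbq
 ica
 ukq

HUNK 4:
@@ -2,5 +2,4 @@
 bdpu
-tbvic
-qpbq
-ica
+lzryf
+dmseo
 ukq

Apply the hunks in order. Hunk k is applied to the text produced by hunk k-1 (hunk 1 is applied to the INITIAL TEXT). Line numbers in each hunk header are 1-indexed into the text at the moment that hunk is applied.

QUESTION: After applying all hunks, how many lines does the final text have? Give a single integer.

Answer: 5

Derivation:
Hunk 1: at line 4 remove [kwx,xsq] add [lujo,uws,ica] -> 8 lines: tnn bdpu bdhe ryoim lujo uws ica ukq
Hunk 2: at line 4 remove [lujo,uws] add [rms] -> 7 lines: tnn bdpu bdhe ryoim rms ica ukq
Hunk 3: at line 1 remove [bdhe,ryoim,rms] add [tbvic,qpbq] -> 6 lines: tnn bdpu tbvic qpbq ica ukq
Hunk 4: at line 2 remove [tbvic,qpbq,ica] add [lzryf,dmseo] -> 5 lines: tnn bdpu lzryf dmseo ukq
Final line count: 5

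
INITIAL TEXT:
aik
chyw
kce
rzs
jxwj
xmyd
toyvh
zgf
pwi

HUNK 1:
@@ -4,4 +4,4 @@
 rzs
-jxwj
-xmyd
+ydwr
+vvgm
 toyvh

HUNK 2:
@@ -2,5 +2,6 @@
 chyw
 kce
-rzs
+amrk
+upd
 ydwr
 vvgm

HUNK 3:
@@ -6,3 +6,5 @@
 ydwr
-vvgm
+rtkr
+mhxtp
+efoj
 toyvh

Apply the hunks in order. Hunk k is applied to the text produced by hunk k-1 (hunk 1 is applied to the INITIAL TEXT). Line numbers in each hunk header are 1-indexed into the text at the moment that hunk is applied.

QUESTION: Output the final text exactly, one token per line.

Answer: aik
chyw
kce
amrk
upd
ydwr
rtkr
mhxtp
efoj
toyvh
zgf
pwi

Derivation:
Hunk 1: at line 4 remove [jxwj,xmyd] add [ydwr,vvgm] -> 9 lines: aik chyw kce rzs ydwr vvgm toyvh zgf pwi
Hunk 2: at line 2 remove [rzs] add [amrk,upd] -> 10 lines: aik chyw kce amrk upd ydwr vvgm toyvh zgf pwi
Hunk 3: at line 6 remove [vvgm] add [rtkr,mhxtp,efoj] -> 12 lines: aik chyw kce amrk upd ydwr rtkr mhxtp efoj toyvh zgf pwi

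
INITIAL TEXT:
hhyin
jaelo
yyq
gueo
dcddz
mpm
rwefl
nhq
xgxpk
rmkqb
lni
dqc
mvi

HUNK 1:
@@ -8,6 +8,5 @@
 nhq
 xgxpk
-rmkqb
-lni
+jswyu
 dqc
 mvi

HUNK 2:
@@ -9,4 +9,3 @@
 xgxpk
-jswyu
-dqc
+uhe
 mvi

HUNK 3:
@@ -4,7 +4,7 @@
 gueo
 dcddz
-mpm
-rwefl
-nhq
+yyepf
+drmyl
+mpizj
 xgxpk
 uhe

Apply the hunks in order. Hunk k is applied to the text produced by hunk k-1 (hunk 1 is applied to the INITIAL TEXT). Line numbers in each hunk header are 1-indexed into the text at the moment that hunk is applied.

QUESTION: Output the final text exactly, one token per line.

Answer: hhyin
jaelo
yyq
gueo
dcddz
yyepf
drmyl
mpizj
xgxpk
uhe
mvi

Derivation:
Hunk 1: at line 8 remove [rmkqb,lni] add [jswyu] -> 12 lines: hhyin jaelo yyq gueo dcddz mpm rwefl nhq xgxpk jswyu dqc mvi
Hunk 2: at line 9 remove [jswyu,dqc] add [uhe] -> 11 lines: hhyin jaelo yyq gueo dcddz mpm rwefl nhq xgxpk uhe mvi
Hunk 3: at line 4 remove [mpm,rwefl,nhq] add [yyepf,drmyl,mpizj] -> 11 lines: hhyin jaelo yyq gueo dcddz yyepf drmyl mpizj xgxpk uhe mvi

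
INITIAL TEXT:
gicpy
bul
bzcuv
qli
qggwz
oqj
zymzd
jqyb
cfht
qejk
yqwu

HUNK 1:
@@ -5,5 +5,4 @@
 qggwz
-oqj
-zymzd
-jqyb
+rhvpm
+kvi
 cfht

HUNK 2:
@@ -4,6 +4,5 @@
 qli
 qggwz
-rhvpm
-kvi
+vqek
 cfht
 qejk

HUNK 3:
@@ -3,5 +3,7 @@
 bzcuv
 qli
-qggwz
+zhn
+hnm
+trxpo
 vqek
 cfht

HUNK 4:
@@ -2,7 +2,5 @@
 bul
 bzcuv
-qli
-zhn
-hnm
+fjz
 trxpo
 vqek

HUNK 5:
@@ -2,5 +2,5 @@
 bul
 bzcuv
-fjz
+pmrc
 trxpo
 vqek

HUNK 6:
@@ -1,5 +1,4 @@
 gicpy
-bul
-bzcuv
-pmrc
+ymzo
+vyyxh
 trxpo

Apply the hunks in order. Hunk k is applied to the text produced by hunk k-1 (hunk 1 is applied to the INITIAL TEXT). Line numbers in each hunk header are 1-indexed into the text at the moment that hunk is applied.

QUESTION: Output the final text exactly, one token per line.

Answer: gicpy
ymzo
vyyxh
trxpo
vqek
cfht
qejk
yqwu

Derivation:
Hunk 1: at line 5 remove [oqj,zymzd,jqyb] add [rhvpm,kvi] -> 10 lines: gicpy bul bzcuv qli qggwz rhvpm kvi cfht qejk yqwu
Hunk 2: at line 4 remove [rhvpm,kvi] add [vqek] -> 9 lines: gicpy bul bzcuv qli qggwz vqek cfht qejk yqwu
Hunk 3: at line 3 remove [qggwz] add [zhn,hnm,trxpo] -> 11 lines: gicpy bul bzcuv qli zhn hnm trxpo vqek cfht qejk yqwu
Hunk 4: at line 2 remove [qli,zhn,hnm] add [fjz] -> 9 lines: gicpy bul bzcuv fjz trxpo vqek cfht qejk yqwu
Hunk 5: at line 2 remove [fjz] add [pmrc] -> 9 lines: gicpy bul bzcuv pmrc trxpo vqek cfht qejk yqwu
Hunk 6: at line 1 remove [bul,bzcuv,pmrc] add [ymzo,vyyxh] -> 8 lines: gicpy ymzo vyyxh trxpo vqek cfht qejk yqwu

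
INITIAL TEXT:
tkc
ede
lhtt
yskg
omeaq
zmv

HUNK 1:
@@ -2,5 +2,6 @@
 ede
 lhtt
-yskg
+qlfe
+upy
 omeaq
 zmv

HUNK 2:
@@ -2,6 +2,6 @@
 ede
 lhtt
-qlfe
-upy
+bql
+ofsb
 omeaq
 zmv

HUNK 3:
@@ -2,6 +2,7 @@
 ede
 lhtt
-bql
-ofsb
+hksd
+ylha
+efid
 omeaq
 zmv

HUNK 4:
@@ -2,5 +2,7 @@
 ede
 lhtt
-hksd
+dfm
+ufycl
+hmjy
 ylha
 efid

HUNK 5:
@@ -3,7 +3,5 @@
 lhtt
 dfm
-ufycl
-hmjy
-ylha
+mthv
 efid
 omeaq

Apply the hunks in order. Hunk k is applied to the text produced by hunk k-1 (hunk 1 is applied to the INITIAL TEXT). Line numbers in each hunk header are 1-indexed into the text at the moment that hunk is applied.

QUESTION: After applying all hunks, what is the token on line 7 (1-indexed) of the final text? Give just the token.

Hunk 1: at line 2 remove [yskg] add [qlfe,upy] -> 7 lines: tkc ede lhtt qlfe upy omeaq zmv
Hunk 2: at line 2 remove [qlfe,upy] add [bql,ofsb] -> 7 lines: tkc ede lhtt bql ofsb omeaq zmv
Hunk 3: at line 2 remove [bql,ofsb] add [hksd,ylha,efid] -> 8 lines: tkc ede lhtt hksd ylha efid omeaq zmv
Hunk 4: at line 2 remove [hksd] add [dfm,ufycl,hmjy] -> 10 lines: tkc ede lhtt dfm ufycl hmjy ylha efid omeaq zmv
Hunk 5: at line 3 remove [ufycl,hmjy,ylha] add [mthv] -> 8 lines: tkc ede lhtt dfm mthv efid omeaq zmv
Final line 7: omeaq

Answer: omeaq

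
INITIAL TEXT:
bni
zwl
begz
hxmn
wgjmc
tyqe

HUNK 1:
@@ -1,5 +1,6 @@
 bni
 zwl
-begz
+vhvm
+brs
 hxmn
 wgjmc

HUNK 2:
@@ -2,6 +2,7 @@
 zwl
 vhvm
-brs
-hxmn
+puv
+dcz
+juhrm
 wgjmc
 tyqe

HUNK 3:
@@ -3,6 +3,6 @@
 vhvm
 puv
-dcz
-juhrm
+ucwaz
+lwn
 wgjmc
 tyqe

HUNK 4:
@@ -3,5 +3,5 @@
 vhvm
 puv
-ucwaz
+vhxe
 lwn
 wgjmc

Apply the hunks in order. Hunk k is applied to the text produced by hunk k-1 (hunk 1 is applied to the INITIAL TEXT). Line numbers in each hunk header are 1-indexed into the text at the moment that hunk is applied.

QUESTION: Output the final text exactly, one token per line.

Answer: bni
zwl
vhvm
puv
vhxe
lwn
wgjmc
tyqe

Derivation:
Hunk 1: at line 1 remove [begz] add [vhvm,brs] -> 7 lines: bni zwl vhvm brs hxmn wgjmc tyqe
Hunk 2: at line 2 remove [brs,hxmn] add [puv,dcz,juhrm] -> 8 lines: bni zwl vhvm puv dcz juhrm wgjmc tyqe
Hunk 3: at line 3 remove [dcz,juhrm] add [ucwaz,lwn] -> 8 lines: bni zwl vhvm puv ucwaz lwn wgjmc tyqe
Hunk 4: at line 3 remove [ucwaz] add [vhxe] -> 8 lines: bni zwl vhvm puv vhxe lwn wgjmc tyqe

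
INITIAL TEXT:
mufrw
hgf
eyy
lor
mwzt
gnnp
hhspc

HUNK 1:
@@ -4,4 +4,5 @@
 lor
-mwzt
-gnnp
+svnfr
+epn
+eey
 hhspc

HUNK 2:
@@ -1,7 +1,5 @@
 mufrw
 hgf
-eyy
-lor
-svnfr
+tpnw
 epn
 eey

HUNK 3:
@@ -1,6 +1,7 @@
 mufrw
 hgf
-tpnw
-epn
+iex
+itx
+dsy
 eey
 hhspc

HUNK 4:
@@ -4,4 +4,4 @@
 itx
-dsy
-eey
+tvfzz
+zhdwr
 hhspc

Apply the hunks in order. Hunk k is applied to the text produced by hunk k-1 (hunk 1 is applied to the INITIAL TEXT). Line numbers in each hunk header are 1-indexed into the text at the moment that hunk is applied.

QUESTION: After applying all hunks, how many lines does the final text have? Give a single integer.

Answer: 7

Derivation:
Hunk 1: at line 4 remove [mwzt,gnnp] add [svnfr,epn,eey] -> 8 lines: mufrw hgf eyy lor svnfr epn eey hhspc
Hunk 2: at line 1 remove [eyy,lor,svnfr] add [tpnw] -> 6 lines: mufrw hgf tpnw epn eey hhspc
Hunk 3: at line 1 remove [tpnw,epn] add [iex,itx,dsy] -> 7 lines: mufrw hgf iex itx dsy eey hhspc
Hunk 4: at line 4 remove [dsy,eey] add [tvfzz,zhdwr] -> 7 lines: mufrw hgf iex itx tvfzz zhdwr hhspc
Final line count: 7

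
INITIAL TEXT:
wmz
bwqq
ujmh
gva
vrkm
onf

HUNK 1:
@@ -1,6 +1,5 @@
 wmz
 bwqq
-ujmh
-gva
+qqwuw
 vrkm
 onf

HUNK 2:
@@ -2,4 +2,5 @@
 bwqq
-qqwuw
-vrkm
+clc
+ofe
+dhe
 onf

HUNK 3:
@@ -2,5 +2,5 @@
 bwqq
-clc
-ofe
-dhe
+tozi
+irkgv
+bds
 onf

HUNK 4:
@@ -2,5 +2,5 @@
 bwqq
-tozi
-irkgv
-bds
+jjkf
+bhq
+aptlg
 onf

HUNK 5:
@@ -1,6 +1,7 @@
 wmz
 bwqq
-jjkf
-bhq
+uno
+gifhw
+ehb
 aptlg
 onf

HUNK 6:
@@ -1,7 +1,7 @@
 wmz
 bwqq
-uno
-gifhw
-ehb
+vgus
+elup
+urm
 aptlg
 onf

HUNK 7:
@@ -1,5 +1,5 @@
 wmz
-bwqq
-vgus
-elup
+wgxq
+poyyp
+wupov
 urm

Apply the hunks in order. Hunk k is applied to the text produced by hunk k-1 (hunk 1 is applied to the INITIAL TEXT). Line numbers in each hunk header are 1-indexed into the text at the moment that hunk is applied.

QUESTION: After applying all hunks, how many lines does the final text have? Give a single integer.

Answer: 7

Derivation:
Hunk 1: at line 1 remove [ujmh,gva] add [qqwuw] -> 5 lines: wmz bwqq qqwuw vrkm onf
Hunk 2: at line 2 remove [qqwuw,vrkm] add [clc,ofe,dhe] -> 6 lines: wmz bwqq clc ofe dhe onf
Hunk 3: at line 2 remove [clc,ofe,dhe] add [tozi,irkgv,bds] -> 6 lines: wmz bwqq tozi irkgv bds onf
Hunk 4: at line 2 remove [tozi,irkgv,bds] add [jjkf,bhq,aptlg] -> 6 lines: wmz bwqq jjkf bhq aptlg onf
Hunk 5: at line 1 remove [jjkf,bhq] add [uno,gifhw,ehb] -> 7 lines: wmz bwqq uno gifhw ehb aptlg onf
Hunk 6: at line 1 remove [uno,gifhw,ehb] add [vgus,elup,urm] -> 7 lines: wmz bwqq vgus elup urm aptlg onf
Hunk 7: at line 1 remove [bwqq,vgus,elup] add [wgxq,poyyp,wupov] -> 7 lines: wmz wgxq poyyp wupov urm aptlg onf
Final line count: 7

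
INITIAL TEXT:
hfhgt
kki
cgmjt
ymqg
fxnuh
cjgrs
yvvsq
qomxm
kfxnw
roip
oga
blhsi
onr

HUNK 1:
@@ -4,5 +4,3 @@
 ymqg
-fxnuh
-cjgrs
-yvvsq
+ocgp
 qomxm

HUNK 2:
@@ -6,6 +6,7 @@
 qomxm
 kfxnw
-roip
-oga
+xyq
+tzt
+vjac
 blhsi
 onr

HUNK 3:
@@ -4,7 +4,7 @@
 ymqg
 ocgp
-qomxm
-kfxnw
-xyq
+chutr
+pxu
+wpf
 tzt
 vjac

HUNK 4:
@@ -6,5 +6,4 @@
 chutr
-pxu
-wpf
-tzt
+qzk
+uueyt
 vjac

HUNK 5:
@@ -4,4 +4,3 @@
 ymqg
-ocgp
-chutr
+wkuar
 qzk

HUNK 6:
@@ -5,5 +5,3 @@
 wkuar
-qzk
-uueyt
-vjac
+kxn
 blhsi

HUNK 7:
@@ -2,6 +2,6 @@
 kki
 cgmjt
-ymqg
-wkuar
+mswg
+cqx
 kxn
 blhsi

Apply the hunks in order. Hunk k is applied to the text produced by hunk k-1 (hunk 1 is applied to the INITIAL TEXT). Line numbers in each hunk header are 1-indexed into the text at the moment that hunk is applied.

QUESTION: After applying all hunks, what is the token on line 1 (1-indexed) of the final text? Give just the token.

Answer: hfhgt

Derivation:
Hunk 1: at line 4 remove [fxnuh,cjgrs,yvvsq] add [ocgp] -> 11 lines: hfhgt kki cgmjt ymqg ocgp qomxm kfxnw roip oga blhsi onr
Hunk 2: at line 6 remove [roip,oga] add [xyq,tzt,vjac] -> 12 lines: hfhgt kki cgmjt ymqg ocgp qomxm kfxnw xyq tzt vjac blhsi onr
Hunk 3: at line 4 remove [qomxm,kfxnw,xyq] add [chutr,pxu,wpf] -> 12 lines: hfhgt kki cgmjt ymqg ocgp chutr pxu wpf tzt vjac blhsi onr
Hunk 4: at line 6 remove [pxu,wpf,tzt] add [qzk,uueyt] -> 11 lines: hfhgt kki cgmjt ymqg ocgp chutr qzk uueyt vjac blhsi onr
Hunk 5: at line 4 remove [ocgp,chutr] add [wkuar] -> 10 lines: hfhgt kki cgmjt ymqg wkuar qzk uueyt vjac blhsi onr
Hunk 6: at line 5 remove [qzk,uueyt,vjac] add [kxn] -> 8 lines: hfhgt kki cgmjt ymqg wkuar kxn blhsi onr
Hunk 7: at line 2 remove [ymqg,wkuar] add [mswg,cqx] -> 8 lines: hfhgt kki cgmjt mswg cqx kxn blhsi onr
Final line 1: hfhgt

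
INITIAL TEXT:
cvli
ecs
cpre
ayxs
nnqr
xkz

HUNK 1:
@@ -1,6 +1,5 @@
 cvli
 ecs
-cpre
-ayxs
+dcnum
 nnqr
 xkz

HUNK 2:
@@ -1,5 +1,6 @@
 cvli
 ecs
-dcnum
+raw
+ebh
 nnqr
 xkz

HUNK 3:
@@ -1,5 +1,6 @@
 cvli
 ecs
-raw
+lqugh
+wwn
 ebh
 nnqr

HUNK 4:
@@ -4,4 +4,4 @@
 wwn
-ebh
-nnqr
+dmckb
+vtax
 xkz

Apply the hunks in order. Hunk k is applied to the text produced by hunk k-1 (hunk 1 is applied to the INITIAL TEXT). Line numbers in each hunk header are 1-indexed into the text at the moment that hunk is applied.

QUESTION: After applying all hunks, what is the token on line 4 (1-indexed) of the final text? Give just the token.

Hunk 1: at line 1 remove [cpre,ayxs] add [dcnum] -> 5 lines: cvli ecs dcnum nnqr xkz
Hunk 2: at line 1 remove [dcnum] add [raw,ebh] -> 6 lines: cvli ecs raw ebh nnqr xkz
Hunk 3: at line 1 remove [raw] add [lqugh,wwn] -> 7 lines: cvli ecs lqugh wwn ebh nnqr xkz
Hunk 4: at line 4 remove [ebh,nnqr] add [dmckb,vtax] -> 7 lines: cvli ecs lqugh wwn dmckb vtax xkz
Final line 4: wwn

Answer: wwn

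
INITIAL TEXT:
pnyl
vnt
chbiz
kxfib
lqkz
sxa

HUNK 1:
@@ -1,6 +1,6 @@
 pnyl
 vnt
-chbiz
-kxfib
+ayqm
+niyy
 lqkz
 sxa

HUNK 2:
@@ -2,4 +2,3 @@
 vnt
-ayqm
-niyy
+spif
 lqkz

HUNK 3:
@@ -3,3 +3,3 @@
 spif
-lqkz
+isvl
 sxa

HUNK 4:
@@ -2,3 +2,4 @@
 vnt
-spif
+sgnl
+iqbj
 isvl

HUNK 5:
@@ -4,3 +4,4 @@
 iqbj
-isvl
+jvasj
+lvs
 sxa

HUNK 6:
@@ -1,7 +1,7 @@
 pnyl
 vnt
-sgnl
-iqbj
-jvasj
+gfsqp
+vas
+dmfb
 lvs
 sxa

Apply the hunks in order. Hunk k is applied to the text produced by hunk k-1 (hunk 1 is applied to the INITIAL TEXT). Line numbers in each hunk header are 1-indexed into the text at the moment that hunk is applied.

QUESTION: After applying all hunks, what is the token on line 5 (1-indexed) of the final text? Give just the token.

Answer: dmfb

Derivation:
Hunk 1: at line 1 remove [chbiz,kxfib] add [ayqm,niyy] -> 6 lines: pnyl vnt ayqm niyy lqkz sxa
Hunk 2: at line 2 remove [ayqm,niyy] add [spif] -> 5 lines: pnyl vnt spif lqkz sxa
Hunk 3: at line 3 remove [lqkz] add [isvl] -> 5 lines: pnyl vnt spif isvl sxa
Hunk 4: at line 2 remove [spif] add [sgnl,iqbj] -> 6 lines: pnyl vnt sgnl iqbj isvl sxa
Hunk 5: at line 4 remove [isvl] add [jvasj,lvs] -> 7 lines: pnyl vnt sgnl iqbj jvasj lvs sxa
Hunk 6: at line 1 remove [sgnl,iqbj,jvasj] add [gfsqp,vas,dmfb] -> 7 lines: pnyl vnt gfsqp vas dmfb lvs sxa
Final line 5: dmfb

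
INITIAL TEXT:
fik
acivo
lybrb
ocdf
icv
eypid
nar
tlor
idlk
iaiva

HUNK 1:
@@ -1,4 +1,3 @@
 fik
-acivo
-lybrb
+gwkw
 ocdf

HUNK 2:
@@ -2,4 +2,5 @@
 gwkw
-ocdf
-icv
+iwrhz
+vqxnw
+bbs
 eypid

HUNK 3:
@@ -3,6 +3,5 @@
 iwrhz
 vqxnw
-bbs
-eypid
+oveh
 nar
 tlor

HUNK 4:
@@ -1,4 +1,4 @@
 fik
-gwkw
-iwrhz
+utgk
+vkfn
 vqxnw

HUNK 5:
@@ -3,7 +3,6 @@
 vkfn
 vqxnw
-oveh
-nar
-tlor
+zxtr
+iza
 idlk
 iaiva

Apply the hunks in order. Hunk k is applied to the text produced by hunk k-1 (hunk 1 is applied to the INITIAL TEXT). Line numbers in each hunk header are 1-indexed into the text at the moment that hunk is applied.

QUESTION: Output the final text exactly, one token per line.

Hunk 1: at line 1 remove [acivo,lybrb] add [gwkw] -> 9 lines: fik gwkw ocdf icv eypid nar tlor idlk iaiva
Hunk 2: at line 2 remove [ocdf,icv] add [iwrhz,vqxnw,bbs] -> 10 lines: fik gwkw iwrhz vqxnw bbs eypid nar tlor idlk iaiva
Hunk 3: at line 3 remove [bbs,eypid] add [oveh] -> 9 lines: fik gwkw iwrhz vqxnw oveh nar tlor idlk iaiva
Hunk 4: at line 1 remove [gwkw,iwrhz] add [utgk,vkfn] -> 9 lines: fik utgk vkfn vqxnw oveh nar tlor idlk iaiva
Hunk 5: at line 3 remove [oveh,nar,tlor] add [zxtr,iza] -> 8 lines: fik utgk vkfn vqxnw zxtr iza idlk iaiva

Answer: fik
utgk
vkfn
vqxnw
zxtr
iza
idlk
iaiva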